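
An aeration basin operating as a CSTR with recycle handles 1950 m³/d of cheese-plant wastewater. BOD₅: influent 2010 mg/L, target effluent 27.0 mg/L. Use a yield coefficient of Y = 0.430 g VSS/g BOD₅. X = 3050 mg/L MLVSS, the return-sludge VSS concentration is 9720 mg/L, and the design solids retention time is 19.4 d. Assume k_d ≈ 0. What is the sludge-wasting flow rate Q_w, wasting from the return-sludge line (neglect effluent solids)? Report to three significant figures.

With k_d = 0 the design equation reduces to V = Y Q (S₀−S) θ_c / X = 0.430 × 1950 × (2010 − 27.0) × 19.4 / 3050 = 10576 m³.
θ_c = V·X/(Q_w·X_r) when wasting from the recycle, so Q_w = V·X/(θ_c·X_r) = 10576 × 3050 / (19.4 × 9720) = 171.1 m³/d.

Q_w ≈ 171 m³/d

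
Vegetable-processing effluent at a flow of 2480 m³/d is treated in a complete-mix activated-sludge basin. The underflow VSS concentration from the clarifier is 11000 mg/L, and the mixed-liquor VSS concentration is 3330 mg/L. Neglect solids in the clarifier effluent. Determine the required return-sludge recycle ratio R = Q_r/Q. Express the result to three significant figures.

R = Q_r/Q = X/(X_r − X) = 3330 / (11000 − 3330) = 0.4342.

R ≈ 0.434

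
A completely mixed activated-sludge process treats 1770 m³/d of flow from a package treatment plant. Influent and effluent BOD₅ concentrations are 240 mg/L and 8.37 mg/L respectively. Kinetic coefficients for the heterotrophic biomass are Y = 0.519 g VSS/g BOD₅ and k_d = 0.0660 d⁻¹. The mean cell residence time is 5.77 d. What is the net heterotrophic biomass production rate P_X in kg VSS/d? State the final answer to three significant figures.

The observed yield is Y_obs = Y/(1 + k_d·θ_c) = 0.519 / (1 + 0.0660 × 5.77) = 0.519 / 1.381 = 0.3759 g VSS per g BOD₅ removed.
ΔS = 240 − 8.37 = 231.6 mg/L, so the substrate removal rate is 1770 × 231.6/1000 = 410.0 kg BOD₅/d.
Biomass produced: P_X = Y_obs·Q·ΔS = 0.3759 × 410.0 ≈ 154.1 kg VSS/d.

P_X ≈ 154 kg VSS/d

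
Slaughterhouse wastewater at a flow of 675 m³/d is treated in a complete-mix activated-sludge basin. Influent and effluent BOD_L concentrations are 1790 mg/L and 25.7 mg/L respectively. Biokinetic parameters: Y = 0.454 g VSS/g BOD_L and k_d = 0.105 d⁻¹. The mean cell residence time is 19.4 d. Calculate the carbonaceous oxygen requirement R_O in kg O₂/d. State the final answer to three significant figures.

Y_obs = Y / (1 + k_d θ_c) = 0.454 / (1 + 0.105 × 19.4) = 0.454 / 3.037 = 0.1495.
ΔS = 1790 − 25.7 = 1764 mg/L, so the substrate removal rate is 675 × 1764/1000 = 1191 kg BOD_L/d.
Biomass synthesised: P_X = Y_obs × 1191 = 178.0 kg VSS/d.
R_O = Q·(S₀ − S) − 1.42·P_X = 1191 − 1.42 × 178.0 = 938.1 kg O₂/d.

R_O ≈ 938 kg O₂/d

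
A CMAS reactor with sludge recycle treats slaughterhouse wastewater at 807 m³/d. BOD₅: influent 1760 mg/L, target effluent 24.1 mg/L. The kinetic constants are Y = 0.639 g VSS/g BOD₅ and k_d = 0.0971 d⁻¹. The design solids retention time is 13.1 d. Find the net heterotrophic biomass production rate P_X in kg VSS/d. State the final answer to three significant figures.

P_X ≈ 394 kg VSS/d

Observed yield with endogenous decay: Y_obs = Y / (1 + k_d·θ_c) = 0.639 / (1 + 0.0971 × 13.1) = 0.639 / 2.272 = 0.2812 g VSS/g BOD₅.
ΔS = 1760 − 24.1 = 1736 mg/L, so the substrate removal rate is 807 × 1736/1000 = 1401 kg BOD₅/d.
Net biomass production P_X = Y_obs × Q·(S₀ − S) = 0.2812 × 1401 = 394.0 kg VSS/d.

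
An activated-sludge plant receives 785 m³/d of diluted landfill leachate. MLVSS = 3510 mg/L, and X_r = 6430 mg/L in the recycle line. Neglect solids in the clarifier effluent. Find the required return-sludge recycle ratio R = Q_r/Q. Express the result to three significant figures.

Solids balance on the clarifier gives (1+R)X = R·X_r, so R = X/(X_r − X) = 3510 / (6430 − 3510) = 1.202.

R ≈ 1.20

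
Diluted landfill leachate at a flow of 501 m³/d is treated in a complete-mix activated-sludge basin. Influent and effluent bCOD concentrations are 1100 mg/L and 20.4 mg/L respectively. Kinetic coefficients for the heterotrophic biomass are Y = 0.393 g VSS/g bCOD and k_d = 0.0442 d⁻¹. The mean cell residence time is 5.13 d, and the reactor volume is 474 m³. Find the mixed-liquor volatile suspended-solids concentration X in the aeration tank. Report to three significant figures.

From V·X·(1 + k_d·θ_c) = Y·Q·(S₀ − S)·θ_c: X = 0.393 × 501 × (1100 − 20.4) × 5.13 / [474 × (1 + 0.0442 × 5.13)] = 1875 mg/L.

X ≈ 1880 mg/L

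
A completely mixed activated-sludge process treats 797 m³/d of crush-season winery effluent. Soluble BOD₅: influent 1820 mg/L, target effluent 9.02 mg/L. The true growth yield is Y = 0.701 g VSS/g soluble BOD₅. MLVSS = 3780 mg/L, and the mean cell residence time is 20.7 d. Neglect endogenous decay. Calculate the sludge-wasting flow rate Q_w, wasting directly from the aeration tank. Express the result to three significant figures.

Q_w ≈ 268 m³/d

V·X = Y·Q·ΔS·θ_c gives V = 0.701 × 797 × (1820 − 9.02) × 20.7 / 3780 = 5541 m³.
Wasting from the aeration tank: Q_w = V / θ_c = 5541 / 20.7 = 267.7 m³/d.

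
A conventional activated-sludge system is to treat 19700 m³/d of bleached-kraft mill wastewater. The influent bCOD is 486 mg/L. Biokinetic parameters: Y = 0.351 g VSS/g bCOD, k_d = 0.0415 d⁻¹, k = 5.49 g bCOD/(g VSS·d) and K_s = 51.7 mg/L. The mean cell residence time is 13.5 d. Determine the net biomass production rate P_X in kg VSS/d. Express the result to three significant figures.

From the Monod/SRT balance for a CMAS, S = K_s·(1+k_d θ_c)/[θ_c·(Y k − k_d) − 1] = 51.7 × (1 + 0.0415 × 13.5) / [13.5 × (0.351 × 5.49 − 0.0415) − 1] = 80.66 / 24.45 = 3.299 mg/L.
The observed yield is Y_obs = Y/(1 + k_d·θ_c) = 0.351 / (1 + 0.0415 × 13.5) = 0.351 / 1.560 = 0.2250 g VSS per g bCOD removed.
Q·(S₀ − S) = 19700 × (486 − 3.30) × 10⁻³ = 9509 kg/d removed.
P_X = Y_obs · Q(S₀ − S) = 0.2250 × 9509 = 2139 kg VSS/d.

P_X ≈ 2140 kg VSS/d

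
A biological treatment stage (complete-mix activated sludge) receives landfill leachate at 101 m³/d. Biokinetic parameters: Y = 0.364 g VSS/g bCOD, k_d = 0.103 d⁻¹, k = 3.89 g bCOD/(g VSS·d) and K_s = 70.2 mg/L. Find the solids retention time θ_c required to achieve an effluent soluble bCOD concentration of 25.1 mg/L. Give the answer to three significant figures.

At the target effluent, Y k S/(K_s+S) = 0.364×3.89×25.1/95.30 = 0.3729 d⁻¹.
θ_c = 1/(μ − k_d) = 1/(0.3729 − 0.103) = 1/0.2699 = 3.705 d.

θ_c ≈ 3.70 d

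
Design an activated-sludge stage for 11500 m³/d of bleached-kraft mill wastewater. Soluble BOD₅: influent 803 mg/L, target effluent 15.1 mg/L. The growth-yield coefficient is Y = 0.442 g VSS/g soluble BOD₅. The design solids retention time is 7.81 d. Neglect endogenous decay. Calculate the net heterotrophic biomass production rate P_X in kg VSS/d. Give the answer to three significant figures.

Since k_d ≈ 0, Y_obs = Y = 0.442 g VSS/g soluble BOD₅.
Q·(S₀ − S) = 11500 × (803 − 15.1) × 10⁻³ = 9061 kg/d removed.
P_X = Y_obs · Q(S₀ − S) = 0.4420 × 9061 = 4005 kg VSS/d.

P_X ≈ 4000 kg VSS/d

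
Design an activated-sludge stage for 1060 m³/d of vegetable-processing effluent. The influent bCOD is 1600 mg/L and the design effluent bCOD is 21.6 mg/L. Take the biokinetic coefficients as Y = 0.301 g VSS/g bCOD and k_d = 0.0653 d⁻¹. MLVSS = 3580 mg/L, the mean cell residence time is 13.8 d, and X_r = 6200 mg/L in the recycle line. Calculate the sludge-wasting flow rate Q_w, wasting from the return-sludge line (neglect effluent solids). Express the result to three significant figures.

From the SRT design equation V = Y Q (S₀−S) θ_c / [X (1 + k_d θ_c)] = 0.301 × 1060 × (1600 − 21.6) × 13.8 / [3580 × (1 + 0.0653 × 13.8)] = 6.95×10^6 / 6806 = 1021 m³.
Q_w = (V·X)/(θ_c X_r) = 1021 × 3580 / (13.8 × 6200) = 42.73 m³/d.

Q_w ≈ 42.7 m³/d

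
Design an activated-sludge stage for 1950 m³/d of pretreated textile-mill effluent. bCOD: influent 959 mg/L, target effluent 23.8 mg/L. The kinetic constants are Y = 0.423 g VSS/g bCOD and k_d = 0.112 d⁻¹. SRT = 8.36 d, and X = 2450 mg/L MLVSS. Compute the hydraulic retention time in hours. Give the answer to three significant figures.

τ ≈ 16.7 h

Rearranging the biomass balance for a CMAS with decay, V = Y·Q·ΔS·θ_c / [X·(1+k_d θ_c)] = 0.423 × 1950 × (959 − 23.8) × 8.36 / [2450 × (1 + 0.112 × 8.36)] = 6.45×10^6 / 4744 = 1359 m³.
τ = V/Q = 1359/1950 = 0.6971 d, or 16.73 h.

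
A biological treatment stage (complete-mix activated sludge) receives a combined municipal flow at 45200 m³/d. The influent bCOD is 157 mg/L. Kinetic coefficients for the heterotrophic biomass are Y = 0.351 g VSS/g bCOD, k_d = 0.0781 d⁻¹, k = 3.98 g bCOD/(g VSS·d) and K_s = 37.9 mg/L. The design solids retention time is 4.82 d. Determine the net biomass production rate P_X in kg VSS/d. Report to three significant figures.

P_X ≈ 1700 kg VSS/d

Effluent substrate depends only on kinetics and SRT: S = K_s(1 + k_d θ_c) / [θ_c(Yk − k_d) − 1] = 37.9 × (1 + 0.0781 × 4.82) / [4.82 × (0.351 × 3.98 − 0.0781) − 1] = 52.17 / 5.357 = 9.738 mg/L.
Observed yield with endogenous decay: Y_obs = Y / (1 + k_d·θ_c) = 0.351 / (1 + 0.0781 × 4.82) = 0.351 / 1.376 = 0.2550 g VSS/g bCOD.
Mass of bCOD removed per day: Q(S₀ − S) = 45200 × 147.3 g/m³ = 6656 kg/d.
So the net sludge growth is P_X = 0.2550 × 6656 = 1697 kg VSS/d.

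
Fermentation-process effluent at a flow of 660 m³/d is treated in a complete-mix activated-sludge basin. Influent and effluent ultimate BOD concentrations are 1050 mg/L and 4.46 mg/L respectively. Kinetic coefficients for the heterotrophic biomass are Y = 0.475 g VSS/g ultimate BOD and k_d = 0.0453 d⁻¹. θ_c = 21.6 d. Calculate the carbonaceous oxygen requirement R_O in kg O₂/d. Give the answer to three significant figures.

R_O ≈ 455 kg O₂/d

Correct the yield for decay: Y_obs = Y/(1 + k_d θ_c) = 0.475 / (1 + 0.0453 × 21.6) = 0.475 / 1.978 = 0.2401.
Mass of ultimate BOD removed per day: Q(S₀ − S) = 660 × 1046 g/m³ = 690.1 kg/d.
P_X = Y_obs·Q·(S₀ − S) = 0.2401 × 690.1 = 165.7 kg VSS/d.
R_O = Q·ΔS − 1.42 P_X = 690.1 − 235.3 = 454.8 kg O₂/d.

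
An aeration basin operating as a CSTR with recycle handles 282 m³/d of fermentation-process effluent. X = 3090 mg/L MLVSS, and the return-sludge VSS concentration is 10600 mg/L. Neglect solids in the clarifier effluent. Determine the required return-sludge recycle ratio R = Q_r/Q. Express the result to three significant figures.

R = Q_r/Q = X/(X_r − X) = 3090 / (10600 − 3090) = 0.4115.

R ≈ 0.411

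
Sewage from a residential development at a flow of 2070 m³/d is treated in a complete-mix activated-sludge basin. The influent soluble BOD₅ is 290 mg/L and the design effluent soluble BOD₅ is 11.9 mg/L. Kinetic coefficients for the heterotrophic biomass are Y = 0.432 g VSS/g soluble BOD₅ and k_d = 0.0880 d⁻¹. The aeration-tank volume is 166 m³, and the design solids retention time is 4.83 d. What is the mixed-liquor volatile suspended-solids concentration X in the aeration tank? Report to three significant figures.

X = Y·Q·ΔS·θ_c / [V·(1 + k_d θ_c)] = 0.432 × 2070 × (290 − 11.9) × 4.83 / [166 × (1 + 0.0880 × 4.83)] = 5078 mg/L.

X ≈ 5080 mg/L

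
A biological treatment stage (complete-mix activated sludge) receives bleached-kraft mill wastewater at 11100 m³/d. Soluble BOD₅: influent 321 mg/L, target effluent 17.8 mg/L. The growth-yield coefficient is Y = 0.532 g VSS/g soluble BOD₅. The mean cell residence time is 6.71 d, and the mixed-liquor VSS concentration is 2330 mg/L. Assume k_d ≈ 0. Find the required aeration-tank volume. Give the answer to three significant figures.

V ≈ 5160 m³

Biomass mass balance (decay neglected): V·X = Y·Q·(S₀ − S)·θ_c, so V = 0.532 × 11100 × (321 − 17.8) × 6.71 / 2330 = 5156 m³.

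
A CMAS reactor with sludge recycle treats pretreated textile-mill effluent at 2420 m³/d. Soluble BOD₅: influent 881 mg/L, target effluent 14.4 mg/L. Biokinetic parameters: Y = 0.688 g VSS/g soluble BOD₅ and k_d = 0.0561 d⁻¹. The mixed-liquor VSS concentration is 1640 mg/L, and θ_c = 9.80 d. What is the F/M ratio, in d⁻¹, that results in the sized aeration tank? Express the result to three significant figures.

F/M ≈ 0.234 d⁻¹

Rearranging the biomass balance for a CMAS with decay, V = Y·Q·ΔS·θ_c / [X·(1+k_d θ_c)] = 0.688 × 2420 × (881 − 14.4) × 9.80 / [1640 × (1 + 0.0561 × 9.80)] = 1.41×10^7 / 2542 = 5563 m³.
F/M = Q·S₀ / (V·X) = 2420 × 881 / (5563 × 1640) = 0.2337 g soluble BOD₅·(g VSS·d)⁻¹.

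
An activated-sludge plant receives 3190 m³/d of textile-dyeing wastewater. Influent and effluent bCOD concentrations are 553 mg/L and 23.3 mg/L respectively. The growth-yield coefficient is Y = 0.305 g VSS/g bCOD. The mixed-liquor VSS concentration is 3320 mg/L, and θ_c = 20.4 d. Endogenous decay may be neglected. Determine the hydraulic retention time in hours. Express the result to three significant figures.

Biomass mass balance (decay neglected): V·X = Y·Q·(S₀ − S)·θ_c, so V = 0.305 × 3190 × (553 − 23.3) × 20.4 / 3320 = 3167 m³.
Hydraulic retention time τ = V/Q = 3167 / 3190 = 0.9927 d = 23.83 h.

τ ≈ 23.8 h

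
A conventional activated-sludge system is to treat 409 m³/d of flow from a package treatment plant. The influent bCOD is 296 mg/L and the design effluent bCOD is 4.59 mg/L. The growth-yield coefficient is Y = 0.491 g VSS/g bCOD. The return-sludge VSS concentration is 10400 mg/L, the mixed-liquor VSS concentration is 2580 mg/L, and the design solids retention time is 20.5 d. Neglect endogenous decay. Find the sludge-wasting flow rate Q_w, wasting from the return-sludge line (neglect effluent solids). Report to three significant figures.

With k_d = 0 the design equation reduces to V = Y Q (S₀−S) θ_c / X = 0.491 × 409 × (296 − 4.59) × 20.5 / 2580 = 465.0 m³.
Q_w = (V·X)/(θ_c X_r) = 465.0 × 2580 / (20.5 × 10400) = 5.627 m³/d.

Q_w ≈ 5.63 m³/d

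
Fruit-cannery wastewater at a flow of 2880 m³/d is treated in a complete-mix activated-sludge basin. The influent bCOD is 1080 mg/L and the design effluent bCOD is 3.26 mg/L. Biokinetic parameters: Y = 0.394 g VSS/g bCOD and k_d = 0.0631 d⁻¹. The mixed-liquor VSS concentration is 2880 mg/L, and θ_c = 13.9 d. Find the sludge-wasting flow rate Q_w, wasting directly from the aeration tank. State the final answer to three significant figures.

Q_w ≈ 226 m³/d

Steady-state biomass mass balance: V·X·(1 + k_d·θ_c) = Y·Q·(S₀ − S)·θ_c, so V = 0.394 × 2880 × (1080 − 3.26) × 13.9 / [2880 × (1 + 0.0631 × 13.9)] = 1.7×10^7 / 5406 = 3141 m³.
Wasting from the aeration tank: Q_w = V / θ_c = 3141 / 13.9 = 226.0 m³/d.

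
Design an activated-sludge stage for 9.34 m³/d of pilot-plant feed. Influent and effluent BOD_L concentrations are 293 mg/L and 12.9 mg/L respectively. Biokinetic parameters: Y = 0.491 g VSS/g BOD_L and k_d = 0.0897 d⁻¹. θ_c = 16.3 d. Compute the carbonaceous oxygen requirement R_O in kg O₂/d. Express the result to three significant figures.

Observed yield with endogenous decay: Y_obs = Y / (1 + k_d·θ_c) = 0.491 / (1 + 0.0897 × 16.3) = 0.491 / 2.462 = 0.1994 g VSS/g BOD_L.
Q·(S₀ − S) = 9.34 × (293 − 12.9) × 10⁻³ = 2.616 kg/d removed.
Biomass synthesised: P_X = Y_obs × 2.616 = 0.5217 kg VSS/d.
Carbonaceous O₂ demand = substrate oxidised − cell-mass equivalent = 2.616 − 1.42 × 0.5217 = 1.875 kg O₂/d.

R_O ≈ 1.88 kg O₂/d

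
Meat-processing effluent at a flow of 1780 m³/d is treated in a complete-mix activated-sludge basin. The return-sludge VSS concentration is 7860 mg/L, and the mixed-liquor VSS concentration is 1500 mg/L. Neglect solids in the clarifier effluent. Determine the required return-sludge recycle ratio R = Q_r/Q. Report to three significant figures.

R ≈ 0.236

R = Q_r/Q = X/(X_r − X) = 1500 / (7860 − 1500) = 0.2358.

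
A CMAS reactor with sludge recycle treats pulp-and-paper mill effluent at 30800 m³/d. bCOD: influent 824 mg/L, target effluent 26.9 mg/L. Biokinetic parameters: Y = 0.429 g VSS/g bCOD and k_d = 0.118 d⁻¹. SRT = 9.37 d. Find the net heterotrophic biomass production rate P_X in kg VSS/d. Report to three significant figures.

P_X ≈ 5000 kg VSS/d

Correct the yield for decay: Y_obs = Y/(1 + k_d θ_c) = 0.429 / (1 + 0.118 × 9.37) = 0.429 / 2.106 = 0.2037.
ΔS = 824 − 26.9 = 797.1 mg/L, so the substrate removal rate is 30800 × 797.1/1000 = 24551 kg bCOD/d.
P_X = Y_obs · Q(S₀ − S) = 0.2037 × 24551 = 5002 kg VSS/d.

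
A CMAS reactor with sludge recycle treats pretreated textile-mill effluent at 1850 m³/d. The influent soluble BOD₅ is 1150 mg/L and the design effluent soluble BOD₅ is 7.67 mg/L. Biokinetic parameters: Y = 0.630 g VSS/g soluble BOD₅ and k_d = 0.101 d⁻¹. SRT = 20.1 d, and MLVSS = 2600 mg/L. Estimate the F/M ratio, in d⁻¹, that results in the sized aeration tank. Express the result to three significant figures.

F/M ≈ 0.241 d⁻¹

From the SRT design equation V = Y Q (S₀−S) θ_c / [X (1 + k_d θ_c)] = 0.630 × 1850 × (1150 − 7.67) × 20.1 / [2600 × (1 + 0.101 × 20.1)] = 2.68×10^7 / 7878 = 3397 m³.
F/M = applied load / biomass = Q·S₀/(V·X) = 1850 × 1150 / (3397 × 2600) = 0.2409 d⁻¹.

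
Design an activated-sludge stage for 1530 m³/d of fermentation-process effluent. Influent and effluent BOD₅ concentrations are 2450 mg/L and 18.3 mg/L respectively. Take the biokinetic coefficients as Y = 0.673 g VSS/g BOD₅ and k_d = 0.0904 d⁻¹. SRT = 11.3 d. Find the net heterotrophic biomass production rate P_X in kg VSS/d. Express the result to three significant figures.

P_X ≈ 1240 kg VSS/d

The observed yield is Y_obs = Y/(1 + k_d·θ_c) = 0.673 / (1 + 0.0904 × 11.3) = 0.673 / 2.022 = 0.3329 g VSS per g BOD₅ removed.
Mass of BOD₅ removed per day: Q(S₀ − S) = 1530 × 2432 g/m³ = 3721 kg/d.
Net biomass production P_X = Y_obs × Q·(S₀ − S) = 0.3329 × 3721 = 1239 kg VSS/d.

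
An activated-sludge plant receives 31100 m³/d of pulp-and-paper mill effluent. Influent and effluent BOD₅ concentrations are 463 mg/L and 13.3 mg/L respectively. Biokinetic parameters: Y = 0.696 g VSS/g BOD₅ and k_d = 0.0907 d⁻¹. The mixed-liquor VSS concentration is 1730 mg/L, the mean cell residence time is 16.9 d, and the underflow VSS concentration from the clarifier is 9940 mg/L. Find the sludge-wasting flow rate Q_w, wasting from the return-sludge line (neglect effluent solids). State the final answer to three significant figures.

Q_w ≈ 387 m³/d

From the SRT design equation V = Y Q (S₀−S) θ_c / [X (1 + k_d θ_c)] = 0.696 × 31100 × (463 − 13.3) × 16.9 / [1730 × (1 + 0.0907 × 16.9)] = 1.65×10^8 / 4382 = 37543 m³.
Wasting from the return line (neglecting effluent solids): Q_w = V·X / (θ_c·X_r) = 37543 × 1730 / (16.9 × 9940) = 386.6 m³/d.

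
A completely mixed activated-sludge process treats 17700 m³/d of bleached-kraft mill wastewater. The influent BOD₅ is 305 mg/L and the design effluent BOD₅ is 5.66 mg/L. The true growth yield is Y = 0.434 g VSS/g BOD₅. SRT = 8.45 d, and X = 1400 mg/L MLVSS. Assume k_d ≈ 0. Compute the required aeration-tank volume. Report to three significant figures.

Biomass mass balance (decay neglected): V·X = Y·Q·(S₀ − S)·θ_c, so V = 0.434 × 17700 × (305 − 5.66) × 8.45 / 1400 = 13879 m³.

V ≈ 13900 m³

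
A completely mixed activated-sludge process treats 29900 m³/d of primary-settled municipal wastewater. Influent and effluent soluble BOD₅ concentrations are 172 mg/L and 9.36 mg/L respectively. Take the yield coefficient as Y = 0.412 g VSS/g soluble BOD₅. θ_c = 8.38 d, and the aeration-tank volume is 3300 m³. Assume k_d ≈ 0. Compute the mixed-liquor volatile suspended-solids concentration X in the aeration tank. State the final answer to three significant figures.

Without decay, X = Y Q (S₀−S) θ_c / V = 0.412 × 29900 × (172 − 9.36) × 8.38 / 3300 = 5088 mg/L.

X ≈ 5090 mg/L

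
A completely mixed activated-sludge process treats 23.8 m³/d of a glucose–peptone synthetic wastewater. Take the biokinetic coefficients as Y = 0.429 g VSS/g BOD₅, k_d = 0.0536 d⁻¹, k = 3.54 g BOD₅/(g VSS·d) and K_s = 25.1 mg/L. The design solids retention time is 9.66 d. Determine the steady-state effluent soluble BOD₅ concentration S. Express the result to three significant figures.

S ≈ 2.90 mg/L

For a completely mixed reactor with recycle the Lawrence–McCarty relation gives S = K_s·(1 + k_d·θ_c) / [θ_c·(Y·k − k_d) − 1] = 25.1 × (1 + 0.0536 × 9.66) / [9.66 × (0.429 × 3.54 − 0.0536) − 1] = 38.10 / 13.15 = 2.897 mg/L.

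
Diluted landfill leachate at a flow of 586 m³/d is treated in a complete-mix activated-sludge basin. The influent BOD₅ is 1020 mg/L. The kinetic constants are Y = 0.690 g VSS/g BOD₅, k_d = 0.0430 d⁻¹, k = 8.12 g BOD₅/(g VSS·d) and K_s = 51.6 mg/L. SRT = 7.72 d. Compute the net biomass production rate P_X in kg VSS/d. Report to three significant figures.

From the Monod/SRT balance for a CMAS, S = K_s·(1+k_d θ_c)/[θ_c·(Y k − k_d) − 1] = 51.6 × (1 + 0.0430 × 7.72) / [7.72 × (0.690 × 8.12 − 0.0430) − 1] = 68.73 / 41.92 = 1.639 mg/L.
Correct the yield for decay: Y_obs = Y/(1 + k_d θ_c) = 0.690 / (1 + 0.0430 × 7.72) = 0.690 / 1.332 = 0.5180.
Substrate removed = Q·(S₀ − S) = 586 m³/d × (1020 − 1.64) g/m³ = 5.97×10^5 g/d = 596.8 kg/d.
Biomass produced: P_X = Y_obs·Q·ΔS = 0.5180 × 596.8 ≈ 309.1 kg VSS/d.

P_X ≈ 309 kg VSS/d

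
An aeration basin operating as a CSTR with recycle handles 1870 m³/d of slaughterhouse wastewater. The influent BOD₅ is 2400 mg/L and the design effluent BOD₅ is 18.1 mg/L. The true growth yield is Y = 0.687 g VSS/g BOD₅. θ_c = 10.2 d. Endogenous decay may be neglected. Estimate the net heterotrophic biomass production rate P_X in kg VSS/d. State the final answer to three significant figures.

Since k_d ≈ 0, Y_obs = Y = 0.687 g VSS/g BOD₅.
Q·(S₀ − S) = 1870 × (2400 − 18.1) × 10⁻³ = 4454 kg/d removed.
Net biomass production P_X = Y_obs × Q·(S₀ − S) = 0.6870 × 4454 = 3060 kg VSS/d.

P_X ≈ 3060 kg VSS/d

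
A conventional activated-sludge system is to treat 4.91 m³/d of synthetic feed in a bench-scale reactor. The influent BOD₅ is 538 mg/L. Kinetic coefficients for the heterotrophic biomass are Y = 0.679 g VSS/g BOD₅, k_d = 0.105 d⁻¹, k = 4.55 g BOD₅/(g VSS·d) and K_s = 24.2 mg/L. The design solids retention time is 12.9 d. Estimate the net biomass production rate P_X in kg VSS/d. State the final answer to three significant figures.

For a completely mixed reactor with recycle the Lawrence–McCarty relation gives S = K_s·(1 + k_d·θ_c) / [θ_c·(Y·k − k_d) − 1] = 24.2 × (1 + 0.105 × 12.9) / [12.9 × (0.679 × 4.55 − 0.105) − 1] = 56.98 / 37.50 = 1.519 mg/L.
Correct the yield for decay: Y_obs = Y/(1 + k_d θ_c) = 0.679 / (1 + 0.105 × 12.9) = 0.679 / 2.354 = 0.2884.
Mass of BOD₅ removed per day: Q(S₀ − S) = 4.91 × 536.5 g/m³ = 2.634 kg/d.
P_X = Y_obs · Q(S₀ − S) = 0.2884 × 2.634 = 0.7596 kg VSS/d.

P_X ≈ 0.760 kg VSS/d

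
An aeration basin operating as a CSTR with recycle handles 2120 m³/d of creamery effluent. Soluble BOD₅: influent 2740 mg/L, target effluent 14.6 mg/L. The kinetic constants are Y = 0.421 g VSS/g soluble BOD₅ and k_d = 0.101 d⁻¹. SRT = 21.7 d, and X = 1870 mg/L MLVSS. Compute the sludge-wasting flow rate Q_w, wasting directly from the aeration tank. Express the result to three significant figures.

Steady-state biomass mass balance: V·X·(1 + k_d·θ_c) = Y·Q·(S₀ − S)·θ_c, so V = 0.421 × 2120 × (2740 − 14.6) × 21.7 / [1870 × (1 + 0.101 × 21.7)] = 5.28×10^7 / 5968 = 8844 m³.
For wasting at MLVSS concentration, Q_w = V/θ_c = 8844/21.7 = 407.6 m³/d.

Q_w ≈ 408 m³/d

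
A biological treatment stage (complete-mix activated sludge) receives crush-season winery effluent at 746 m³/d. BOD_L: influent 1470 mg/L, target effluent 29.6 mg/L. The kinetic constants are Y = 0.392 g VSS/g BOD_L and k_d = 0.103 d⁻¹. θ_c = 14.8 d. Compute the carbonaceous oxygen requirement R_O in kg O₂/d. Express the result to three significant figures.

The observed yield is Y_obs = Y/(1 + k_d·θ_c) = 0.392 / (1 + 0.103 × 14.8) = 0.392 / 2.524 = 0.1553 g VSS per g BOD_L removed.
Q·(S₀ − S) = 746 × (1470 − 29.6) × 10⁻³ = 1075 kg/d removed.
Net sludge production P_X = 0.1553 × 1075 = 166.9 kg VSS/d.
R_O = Q·ΔS − 1.42 P_X = 1075 − 236.9 = 837.6 kg O₂/d.

R_O ≈ 838 kg O₂/d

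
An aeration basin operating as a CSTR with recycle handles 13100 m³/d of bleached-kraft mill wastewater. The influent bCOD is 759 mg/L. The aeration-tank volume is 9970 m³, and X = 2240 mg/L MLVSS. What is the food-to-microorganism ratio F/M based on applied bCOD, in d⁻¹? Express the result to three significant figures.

F/M ≈ 0.445 d⁻¹

Food-to-microorganism ratio F/M = Q S₀ / (V X) = 13100 × 759 / (9970 × 2240) = 0.4452 d⁻¹.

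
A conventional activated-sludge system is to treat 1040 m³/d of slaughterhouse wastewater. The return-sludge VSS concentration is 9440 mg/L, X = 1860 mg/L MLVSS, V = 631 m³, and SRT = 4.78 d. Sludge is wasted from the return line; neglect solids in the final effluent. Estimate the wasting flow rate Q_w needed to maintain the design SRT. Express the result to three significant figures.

Q_w ≈ 26.0 m³/d

Wasting from the return line (neglecting effluent solids): Q_w = V·X / (θ_c·X_r) = 631.0 × 1860 / (4.78 × 9440) = 26.01 m³/d.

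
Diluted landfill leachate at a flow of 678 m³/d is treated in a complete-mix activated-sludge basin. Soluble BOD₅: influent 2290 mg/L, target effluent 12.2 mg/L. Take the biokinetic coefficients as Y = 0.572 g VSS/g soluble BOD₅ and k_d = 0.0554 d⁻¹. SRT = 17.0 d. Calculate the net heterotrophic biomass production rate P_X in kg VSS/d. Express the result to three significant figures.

P_X ≈ 455 kg VSS/d

Correct the yield for decay: Y_obs = Y/(1 + k_d θ_c) = 0.572 / (1 + 0.0554 × 17.0) = 0.572 / 1.942 = 0.2946.
Q·(S₀ − S) = 678 × (2290 − 12.2) × 10⁻³ = 1544 kg/d removed.
So the net sludge growth is P_X = 0.2946 × 1544 = 454.9 kg VSS/d.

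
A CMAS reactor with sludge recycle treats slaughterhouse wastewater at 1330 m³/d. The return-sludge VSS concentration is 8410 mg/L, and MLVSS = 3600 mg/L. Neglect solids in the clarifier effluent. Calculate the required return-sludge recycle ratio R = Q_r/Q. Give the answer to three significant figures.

R ≈ 0.748

R = Q_r/Q = X/(X_r − X) = 3600 / (8410 − 3600) = 0.7484.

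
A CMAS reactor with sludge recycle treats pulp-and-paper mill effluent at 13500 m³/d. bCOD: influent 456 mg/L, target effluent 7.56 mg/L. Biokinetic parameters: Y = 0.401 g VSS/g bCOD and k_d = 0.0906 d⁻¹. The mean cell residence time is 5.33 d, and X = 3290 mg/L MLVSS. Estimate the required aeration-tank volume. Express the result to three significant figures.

Rearranging the biomass balance for a CMAS with decay, V = Y·Q·ΔS·θ_c / [X·(1+k_d θ_c)] = 0.401 × 13500 × (456 − 7.56) × 5.33 / [3290 × (1 + 0.0906 × 5.33)] = 1.29×10^7 / 4879 = 2652 m³.

V ≈ 2650 m³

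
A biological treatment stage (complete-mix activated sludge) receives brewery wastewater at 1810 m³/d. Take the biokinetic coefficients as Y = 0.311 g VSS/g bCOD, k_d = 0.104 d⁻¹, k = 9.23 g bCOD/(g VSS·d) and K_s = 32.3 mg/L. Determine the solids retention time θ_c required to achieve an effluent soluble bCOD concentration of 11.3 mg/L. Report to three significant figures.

θ_c ≈ 1.56 d

From 1/θ_c = Y·k·S/(K_s + S) − k_d: Y·k·S/(K_s+S) = 0.311 × 9.23 × 11.3 / (32.3 + 11.3) = 0.7440 d⁻¹.
1/θ_c = 0.7440 − 0.104 = 0.6400 d⁻¹, so θ_c = 1.563 d.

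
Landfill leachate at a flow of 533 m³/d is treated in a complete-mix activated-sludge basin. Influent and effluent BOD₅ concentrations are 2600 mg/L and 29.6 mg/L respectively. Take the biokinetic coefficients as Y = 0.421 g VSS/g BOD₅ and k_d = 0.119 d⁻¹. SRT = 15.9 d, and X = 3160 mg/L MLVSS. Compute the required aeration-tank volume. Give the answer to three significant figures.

Rearranging the biomass balance for a CMAS with decay, V = Y·Q·ΔS·θ_c / [X·(1+k_d θ_c)] = 0.421 × 533 × (2600 − 29.6) × 15.9 / [3160 × (1 + 0.119 × 15.9)] = 9.17×10^6 / 9139 = 1003 m³.

V ≈ 1000 m³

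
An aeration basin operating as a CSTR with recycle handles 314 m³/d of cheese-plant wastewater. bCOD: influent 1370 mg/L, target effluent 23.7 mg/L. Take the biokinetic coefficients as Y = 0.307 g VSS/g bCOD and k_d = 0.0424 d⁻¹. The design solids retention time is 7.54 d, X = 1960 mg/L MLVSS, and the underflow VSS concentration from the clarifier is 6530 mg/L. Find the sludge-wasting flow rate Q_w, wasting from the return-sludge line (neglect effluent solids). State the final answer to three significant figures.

Q_w ≈ 15.1 m³/d

From the SRT design equation V = Y Q (S₀−S) θ_c / [X (1 + k_d θ_c)] = 0.307 × 314 × (1370 − 23.7) × 7.54 / [1960 × (1 + 0.0424 × 7.54)] = 9.79×10^5 / 2587 = 378.3 m³.
θ_c = V·X/(Q_w·X_r) when wasting from the recycle, so Q_w = V·X/(θ_c·X_r) = 378.3 × 1960 / (7.54 × 6530) = 15.06 m³/d.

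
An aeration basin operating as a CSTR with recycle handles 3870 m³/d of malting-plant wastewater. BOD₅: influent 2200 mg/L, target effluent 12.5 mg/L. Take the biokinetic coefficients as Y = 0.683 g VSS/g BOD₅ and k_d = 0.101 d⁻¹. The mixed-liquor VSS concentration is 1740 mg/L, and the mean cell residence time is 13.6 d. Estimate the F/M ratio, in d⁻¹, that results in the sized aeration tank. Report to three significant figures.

Steady-state biomass mass balance: V·X·(1 + k_d·θ_c) = Y·Q·(S₀ − S)·θ_c, so V = 0.683 × 3870 × (2200 − 12.5) × 13.6 / [1740 × (1 + 0.101 × 13.6)] = 7.86×10^7 / 4130 = 19040 m³.
F/M = Q·S₀ / (V·X) = 3870 × 2200 / (19040 × 1740) = 0.2570 g BOD₅·(g VSS·d)⁻¹.

F/M ≈ 0.257 d⁻¹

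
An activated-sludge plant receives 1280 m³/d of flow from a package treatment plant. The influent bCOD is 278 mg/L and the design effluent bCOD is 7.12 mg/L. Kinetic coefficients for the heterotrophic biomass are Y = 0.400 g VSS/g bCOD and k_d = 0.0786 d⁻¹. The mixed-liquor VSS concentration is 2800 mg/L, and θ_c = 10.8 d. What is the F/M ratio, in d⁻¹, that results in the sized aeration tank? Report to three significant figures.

Steady-state biomass mass balance: V·X·(1 + k_d·θ_c) = Y·Q·(S₀ − S)·θ_c, so V = 0.400 × 1280 × (278 − 7.12) × 10.8 / [2800 × (1 + 0.0786 × 10.8)] = 1.5×10^6 / 5177 = 289.3 m³.
F/M = Q·S₀ / (V·X) = 1280 × 278 / (289.3 × 2800) = 0.4392 g bCOD·(g VSS·d)⁻¹.

F/M ≈ 0.439 d⁻¹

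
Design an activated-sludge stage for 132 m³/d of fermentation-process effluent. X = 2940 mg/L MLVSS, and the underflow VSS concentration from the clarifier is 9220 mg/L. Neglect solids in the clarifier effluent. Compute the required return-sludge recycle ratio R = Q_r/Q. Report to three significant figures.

Solids balance on the clarifier gives (1+R)X = R·X_r, so R = X/(X_r − X) = 2940 / (9220 − 2940) = 0.4682.

R ≈ 0.468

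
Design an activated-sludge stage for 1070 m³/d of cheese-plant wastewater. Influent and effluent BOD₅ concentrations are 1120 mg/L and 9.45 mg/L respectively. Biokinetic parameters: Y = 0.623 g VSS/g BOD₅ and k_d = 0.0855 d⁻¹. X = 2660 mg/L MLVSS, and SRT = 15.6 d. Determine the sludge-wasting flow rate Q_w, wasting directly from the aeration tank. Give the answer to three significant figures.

Q_w ≈ 119 m³/d

Rearranging the biomass balance for a CMAS with decay, V = Y·Q·ΔS·θ_c / [X·(1+k_d θ_c)] = 0.623 × 1070 × (1120 − 9.45) × 15.6 / [2660 × (1 + 0.0855 × 15.6)] = 1.15×10^7 / 6208 = 1860 m³.
With mixed-liquor wasting, θ_c = V/Q_w, so Q_w = V/θ_c = 1860/15.6 = 119.3 m³/d.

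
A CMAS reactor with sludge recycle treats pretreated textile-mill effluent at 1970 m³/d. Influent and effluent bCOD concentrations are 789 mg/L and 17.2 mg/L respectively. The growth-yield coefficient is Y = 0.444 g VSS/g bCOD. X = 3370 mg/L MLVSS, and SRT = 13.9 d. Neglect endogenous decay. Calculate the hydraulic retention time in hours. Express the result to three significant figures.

τ ≈ 33.9 h

V·X = Y·Q·ΔS·θ_c gives V = 0.444 × 1970 × (789 − 17.2) × 13.9 / 3370 = 2784 m³.
τ = V/Q = 2784/1970 = 1.413 d, or 33.92 h.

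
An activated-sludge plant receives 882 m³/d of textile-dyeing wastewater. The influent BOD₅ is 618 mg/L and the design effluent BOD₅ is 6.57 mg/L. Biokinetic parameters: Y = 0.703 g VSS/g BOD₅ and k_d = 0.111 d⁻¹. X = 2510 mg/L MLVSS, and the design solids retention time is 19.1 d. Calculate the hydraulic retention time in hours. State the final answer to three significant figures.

τ ≈ 25.2 h

Steady-state biomass mass balance: V·X·(1 + k_d·θ_c) = Y·Q·(S₀ − S)·θ_c, so V = 0.703 × 882 × (618 − 6.57) × 19.1 / [2510 × (1 + 0.111 × 19.1)] = 7.24×10^6 / 7831 = 924.6 m³.
Hydraulic retention time τ = V/Q = 924.6 / 882 = 1.048 d = 25.16 h.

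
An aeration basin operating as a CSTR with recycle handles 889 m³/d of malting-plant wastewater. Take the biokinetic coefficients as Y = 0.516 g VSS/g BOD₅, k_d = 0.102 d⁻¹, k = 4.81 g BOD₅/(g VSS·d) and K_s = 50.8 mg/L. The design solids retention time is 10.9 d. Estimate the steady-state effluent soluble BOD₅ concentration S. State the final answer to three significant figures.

From the Monod/SRT balance for a CMAS, S = K_s·(1+k_d θ_c)/[θ_c·(Y k − k_d) − 1] = 50.8 × (1 + 0.102 × 10.9) / [10.9 × (0.516 × 4.81 − 0.102) − 1] = 107.3 / 24.94 = 4.301 mg/L.

S ≈ 4.30 mg/L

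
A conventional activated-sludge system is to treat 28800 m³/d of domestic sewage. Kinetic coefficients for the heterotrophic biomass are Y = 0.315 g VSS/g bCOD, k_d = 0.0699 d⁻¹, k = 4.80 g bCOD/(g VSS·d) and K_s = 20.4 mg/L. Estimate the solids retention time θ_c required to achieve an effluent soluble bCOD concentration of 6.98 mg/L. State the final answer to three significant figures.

From 1/θ_c = Y·k·S/(K_s + S) − k_d: Y·k·S/(K_s+S) = 0.315 × 4.80 × 6.98 / (20.4 + 6.98) = 0.3855 d⁻¹.
Then 1/θ_c = μ − k_d = 0.3855 − 0.0699 = 0.3156 d⁻¹, giving θ_c = 3.169 d.

θ_c ≈ 3.17 d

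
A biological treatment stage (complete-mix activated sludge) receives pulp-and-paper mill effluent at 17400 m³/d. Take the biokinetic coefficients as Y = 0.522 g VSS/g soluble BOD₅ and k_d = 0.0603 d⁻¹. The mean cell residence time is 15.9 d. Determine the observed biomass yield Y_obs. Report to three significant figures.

Correct the yield for decay: Y_obs = Y/(1 + k_d θ_c) = 0.522 / (1 + 0.0603 × 15.9) = 0.522 / 1.959 = 0.2665.

Y_obs ≈ 0.266 g VSS/g soluble BOD₅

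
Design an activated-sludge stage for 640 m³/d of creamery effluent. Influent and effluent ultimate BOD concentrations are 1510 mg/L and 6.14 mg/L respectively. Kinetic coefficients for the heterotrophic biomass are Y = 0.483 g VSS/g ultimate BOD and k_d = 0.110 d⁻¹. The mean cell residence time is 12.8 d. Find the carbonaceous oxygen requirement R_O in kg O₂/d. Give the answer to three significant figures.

R_O ≈ 688 kg O₂/d

The observed yield is Y_obs = Y/(1 + k_d·θ_c) = 0.483 / (1 + 0.110 × 12.8) = 0.483 / 2.408 = 0.2006 g VSS per g ultimate BOD removed.
Substrate removed = Q·(S₀ − S) = 640 m³/d × (1510 − 6.14) g/m³ = 9.62×10^5 g/d = 962.5 kg/d.
Net sludge production P_X = 0.2006 × 962.5 = 193.1 kg VSS/d.
R_O = Q·(S₀ − S) − 1.42·P_X = 962.5 − 1.42 × 193.1 = 688.3 kg O₂/d.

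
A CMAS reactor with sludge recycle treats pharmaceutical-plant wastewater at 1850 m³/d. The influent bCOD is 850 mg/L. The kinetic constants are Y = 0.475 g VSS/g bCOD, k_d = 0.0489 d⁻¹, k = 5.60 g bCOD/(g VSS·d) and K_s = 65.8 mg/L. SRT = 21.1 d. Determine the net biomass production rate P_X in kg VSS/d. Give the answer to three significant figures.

P_X ≈ 367 kg VSS/d

From the Monod/SRT balance for a CMAS, S = K_s·(1+k_d θ_c)/[θ_c·(Y k − k_d) − 1] = 65.8 × (1 + 0.0489 × 21.1) / [21.1 × (0.475 × 5.60 − 0.0489) − 1] = 133.7 / 54.09 = 2.471 mg/L.
The observed yield is Y_obs = Y/(1 + k_d·θ_c) = 0.475 / (1 + 0.0489 × 21.1) = 0.475 / 2.032 = 0.2338 g VSS per g bCOD removed.
Mass of bCOD removed per day: Q(S₀ − S) = 1850 × 847.5 g/m³ = 1568 kg/d.
Net biomass production P_X = Y_obs × Q·(S₀ − S) = 0.2338 × 1568 = 366.6 kg VSS/d.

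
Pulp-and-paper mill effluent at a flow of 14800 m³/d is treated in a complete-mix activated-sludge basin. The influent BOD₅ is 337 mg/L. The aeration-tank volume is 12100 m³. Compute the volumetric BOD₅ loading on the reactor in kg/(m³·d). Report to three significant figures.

Applied BOD₅ load per unit volume = Q·S₀/V = (14800 × 337/1000)/12100 = 0.4122 kg BOD₅·m⁻³·d⁻¹.

L_v ≈ 0.412 kg BOD₅/(m³·d)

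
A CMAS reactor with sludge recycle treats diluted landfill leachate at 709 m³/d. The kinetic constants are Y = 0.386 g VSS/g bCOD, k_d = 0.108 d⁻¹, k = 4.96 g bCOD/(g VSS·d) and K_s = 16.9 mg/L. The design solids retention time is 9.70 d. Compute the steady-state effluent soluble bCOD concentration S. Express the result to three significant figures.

For a completely mixed reactor with recycle the Lawrence–McCarty relation gives S = K_s·(1 + k_d·θ_c) / [θ_c·(Y·k − k_d) − 1] = 16.9 × (1 + 0.108 × 9.70) / [9.70 × (0.386 × 4.96 − 0.108) − 1] = 34.60 / 16.52 = 2.094 mg/L.

S ≈ 2.09 mg/L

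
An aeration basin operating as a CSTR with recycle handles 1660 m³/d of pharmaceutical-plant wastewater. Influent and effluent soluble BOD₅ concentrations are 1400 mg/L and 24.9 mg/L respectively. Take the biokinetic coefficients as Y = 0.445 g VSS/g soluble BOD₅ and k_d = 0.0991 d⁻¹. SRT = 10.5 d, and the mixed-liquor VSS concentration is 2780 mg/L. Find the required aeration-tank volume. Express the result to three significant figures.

V ≈ 1880 m³

Rearranging the biomass balance for a CMAS with decay, V = Y·Q·ΔS·θ_c / [X·(1+k_d θ_c)] = 0.445 × 1660 × (1400 − 24.9) × 10.5 / [2780 × (1 + 0.0991 × 10.5)] = 1.07×10^7 / 5673 = 1880 m³.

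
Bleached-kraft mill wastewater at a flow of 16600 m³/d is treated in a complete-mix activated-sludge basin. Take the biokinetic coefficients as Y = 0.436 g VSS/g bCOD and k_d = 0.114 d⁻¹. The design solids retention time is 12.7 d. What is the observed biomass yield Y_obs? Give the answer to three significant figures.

Y_obs = Y / (1 + k_d θ_c) = 0.436 / (1 + 0.114 × 12.7) = 0.436 / 2.448 = 0.1781.

Y_obs ≈ 0.178 g VSS/g bCOD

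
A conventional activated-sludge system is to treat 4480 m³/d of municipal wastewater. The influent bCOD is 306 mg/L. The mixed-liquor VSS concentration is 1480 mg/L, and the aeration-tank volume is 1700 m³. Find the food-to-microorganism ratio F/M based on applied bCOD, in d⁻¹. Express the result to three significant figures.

F/M = Q·S₀ / (V·X) = 4480 × 306 / (1700 × 1480) = 0.5449 g bCOD·(g VSS·d)⁻¹.

F/M ≈ 0.545 d⁻¹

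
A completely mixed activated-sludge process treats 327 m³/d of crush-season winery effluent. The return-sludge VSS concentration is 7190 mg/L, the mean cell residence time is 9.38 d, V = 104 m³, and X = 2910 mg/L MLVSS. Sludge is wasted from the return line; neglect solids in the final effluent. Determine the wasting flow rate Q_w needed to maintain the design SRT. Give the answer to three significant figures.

θ_c = V·X/(Q_w·X_r) when wasting from the recycle, so Q_w = V·X/(θ_c·X_r) = 104.0 × 2910 / (9.38 × 7190) = 4.487 m³/d.

Q_w ≈ 4.49 m³/d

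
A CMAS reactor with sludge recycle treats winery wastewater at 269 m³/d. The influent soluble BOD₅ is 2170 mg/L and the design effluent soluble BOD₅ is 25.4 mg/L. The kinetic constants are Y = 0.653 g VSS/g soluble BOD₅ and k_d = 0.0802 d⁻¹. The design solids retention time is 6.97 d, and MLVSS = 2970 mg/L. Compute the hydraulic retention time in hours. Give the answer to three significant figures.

From the SRT design equation V = Y Q (S₀−S) θ_c / [X (1 + k_d θ_c)] = 0.653 × 269 × (2170 − 25.4) × 6.97 / [2970 × (1 + 0.0802 × 6.97)] = 2.63×10^6 / 4630 = 567.1 m³.
HRT = V/Q = 567.1 m³ / 269 m³·d⁻¹ = 2.108 d × 24 = 50.59 h.

τ ≈ 50.6 h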